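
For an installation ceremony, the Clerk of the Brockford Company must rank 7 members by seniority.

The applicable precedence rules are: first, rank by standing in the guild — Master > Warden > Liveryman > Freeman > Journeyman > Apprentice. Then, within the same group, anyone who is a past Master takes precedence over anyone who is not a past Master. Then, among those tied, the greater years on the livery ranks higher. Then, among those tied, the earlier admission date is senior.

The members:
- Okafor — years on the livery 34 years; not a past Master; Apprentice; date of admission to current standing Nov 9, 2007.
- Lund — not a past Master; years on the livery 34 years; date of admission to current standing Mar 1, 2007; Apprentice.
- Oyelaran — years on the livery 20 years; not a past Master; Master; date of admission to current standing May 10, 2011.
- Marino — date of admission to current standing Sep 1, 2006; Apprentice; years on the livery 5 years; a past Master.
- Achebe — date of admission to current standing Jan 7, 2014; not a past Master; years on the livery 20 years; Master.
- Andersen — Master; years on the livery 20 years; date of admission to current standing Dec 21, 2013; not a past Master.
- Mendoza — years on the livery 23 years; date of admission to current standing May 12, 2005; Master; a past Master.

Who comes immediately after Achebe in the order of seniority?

Marino

By standing in the guild: Mendoza, Oyelaran, Andersen and Achebe (Master); then Marino, Lund and Okafor (Apprentice).
Among Mendoza, Oyelaran, Andersen and Achebe, a past Master before not a past Master: Mendoza (a past Master) before Oyelaran, Andersen and Achebe (not a past Master).
Oyelaran, Andersen and Achebe all have years on the livery 20 years, so the next rule applies.
Among Oyelaran, Andersen and Achebe, by date of admission to current standing (earlier first): Oyelaran (May 10, 2011) before Andersen (Dec 21, 2013) before Achebe (Jan 7, 2014).
Among Marino, Lund and Okafor, a past Master before not a past Master: Marino (a past Master) before Lund and Okafor (not a past Master).
Lund and Okafor both have years on the livery 34 years, so the next rule applies.
Among Lund and Okafor, by date of admission to current standing (earlier first): Lund (Mar 1, 2007) before Okafor (Nov 9, 2007).
Order: Mendoza, Oyelaran, Andersen, Achebe, Marino, Lund, Okafor.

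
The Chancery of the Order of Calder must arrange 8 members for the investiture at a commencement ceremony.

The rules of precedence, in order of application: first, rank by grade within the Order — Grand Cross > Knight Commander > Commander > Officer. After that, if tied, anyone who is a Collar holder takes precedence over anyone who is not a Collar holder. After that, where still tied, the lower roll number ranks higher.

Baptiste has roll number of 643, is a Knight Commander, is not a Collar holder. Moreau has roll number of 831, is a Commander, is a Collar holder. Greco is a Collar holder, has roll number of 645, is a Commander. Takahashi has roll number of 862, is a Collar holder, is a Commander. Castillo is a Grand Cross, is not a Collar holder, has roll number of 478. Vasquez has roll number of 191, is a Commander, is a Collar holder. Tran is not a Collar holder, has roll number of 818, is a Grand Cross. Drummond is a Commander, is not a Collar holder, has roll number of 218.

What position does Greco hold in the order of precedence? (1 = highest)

5

By grade within the Order: Castillo and Tran (Grand Cross); then Baptiste (Knight Commander); then Vasquez, Greco, Moreau, Takahashi and Drummond (Commander).
Castillo and Tran are each not a Collar holder, so the next rule applies.
Among Castillo and Tran, by roll number (lower first): Castillo (478) before Tran (818).
Among Vasquez, Greco, Moreau, Takahashi and Drummond, a Collar holder before not a Collar holder: Vasquez, Greco, Moreau and Takahashi (a Collar holder) before Drummond (not a Collar holder).
Among Vasquez, Greco, Moreau and Takahashi, by roll number (lower first): Vasquez (191) before Greco (645) before Moreau (831) before Takahashi (862).
Order: Castillo, Tran, Baptiste, Vasquez, Greco, Moreau, Takahashi, Drummond. So position 5.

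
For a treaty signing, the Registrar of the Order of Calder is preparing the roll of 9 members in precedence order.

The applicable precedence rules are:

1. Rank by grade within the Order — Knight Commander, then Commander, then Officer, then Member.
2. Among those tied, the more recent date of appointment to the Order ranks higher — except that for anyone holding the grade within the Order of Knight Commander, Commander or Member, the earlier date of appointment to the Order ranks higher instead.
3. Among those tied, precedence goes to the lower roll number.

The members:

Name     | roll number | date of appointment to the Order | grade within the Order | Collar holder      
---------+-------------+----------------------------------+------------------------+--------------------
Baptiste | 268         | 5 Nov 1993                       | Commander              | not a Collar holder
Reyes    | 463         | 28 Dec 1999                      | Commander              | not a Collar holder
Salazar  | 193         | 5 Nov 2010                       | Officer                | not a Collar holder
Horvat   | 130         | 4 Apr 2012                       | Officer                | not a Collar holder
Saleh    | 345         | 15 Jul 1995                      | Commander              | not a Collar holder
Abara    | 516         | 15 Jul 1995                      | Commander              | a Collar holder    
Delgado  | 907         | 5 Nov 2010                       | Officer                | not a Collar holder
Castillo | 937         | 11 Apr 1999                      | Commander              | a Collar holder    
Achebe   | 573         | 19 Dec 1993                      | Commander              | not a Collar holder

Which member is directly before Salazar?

Horvat

By grade within the Order: Baptiste, Achebe, Saleh, Abara, Castillo and Reyes (Commander); then Horvat, Salazar and Delgado (Officer).
Among Baptiste, Achebe, Saleh, Abara, Castillo and Reyes, by date of appointment to the Order (earlier first) (reversed rule for this group): Baptiste (5 Nov 1993) before Achebe (19 Dec 1993) before Saleh and Abara (15 Jul 1995) before Castillo (11 Apr 1999) before Reyes (28 Dec 1999).
Among Saleh and Abara, by roll number (lower first): Saleh (345) before Abara (516).
Among Horvat, Salazar and Delgado, by date of appointment to the Order (later first): Horvat (4 Apr 2012) before Salazar and Delgado (5 Nov 2010).
Among Salazar and Delgado, by roll number (lower first): Salazar (193) before Delgado (907).
Order: Baptiste, Achebe, Saleh, Abara, Castillo, Reyes, Horvat, Salazar, Delgado.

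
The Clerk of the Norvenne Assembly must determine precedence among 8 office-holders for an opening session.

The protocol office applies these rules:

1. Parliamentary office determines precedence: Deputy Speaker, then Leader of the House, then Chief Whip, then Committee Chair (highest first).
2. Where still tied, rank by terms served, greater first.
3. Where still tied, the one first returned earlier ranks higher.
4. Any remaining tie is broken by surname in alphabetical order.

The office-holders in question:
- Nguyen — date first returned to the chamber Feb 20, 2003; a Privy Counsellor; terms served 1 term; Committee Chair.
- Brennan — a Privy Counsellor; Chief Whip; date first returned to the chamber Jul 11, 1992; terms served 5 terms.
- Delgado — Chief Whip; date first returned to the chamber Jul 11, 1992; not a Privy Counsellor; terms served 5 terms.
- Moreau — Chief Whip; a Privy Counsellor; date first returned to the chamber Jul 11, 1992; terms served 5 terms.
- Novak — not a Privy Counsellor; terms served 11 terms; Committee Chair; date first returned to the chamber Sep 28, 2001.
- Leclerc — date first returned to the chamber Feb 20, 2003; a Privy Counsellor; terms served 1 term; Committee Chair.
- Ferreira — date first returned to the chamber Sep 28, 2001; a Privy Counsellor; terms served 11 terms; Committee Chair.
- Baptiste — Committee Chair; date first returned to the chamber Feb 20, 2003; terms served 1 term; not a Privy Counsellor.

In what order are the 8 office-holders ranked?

Brennan, Delgado, Moreau, Ferreira, Novak, Baptiste, Leclerc, Nguyen

By parliamentary office: Brennan, Delgado and Moreau (Chief Whip); then Ferreira, Novak, Baptiste, Leclerc and Nguyen (Committee Chair).
Brennan, Delgado and Moreau all have terms served 5 terms, so the next rule applies.
Brennan, Delgado and Moreau all have date first returned to the chamber Jul 11, 1992, so the next rule applies.
Among Brennan, Delgado and Moreau, alphabetically by surname: Brennan before Delgado before Moreau.
Among Ferreira, Novak, Baptiste, Leclerc and Nguyen, by terms served (higher first): Ferreira and Novak (11 terms) before Baptiste, Leclerc and Nguyen (1 term).
Ferreira and Novak both have date first returned to the chamber Sep 28, 2001, so the next rule applies.
Among Ferreira and Novak, alphabetically by surname: Ferreira before Novak.
Baptiste, Leclerc and Nguyen all have date first returned to the chamber Feb 20, 2003, so the next rule applies.
Among Baptiste, Leclerc and Nguyen, alphabetically by surname: Baptiste before Leclerc before Nguyen.
Full order: Brennan, Delgado, Moreau, Ferreira, Novak, Baptiste, Leclerc, Nguyen.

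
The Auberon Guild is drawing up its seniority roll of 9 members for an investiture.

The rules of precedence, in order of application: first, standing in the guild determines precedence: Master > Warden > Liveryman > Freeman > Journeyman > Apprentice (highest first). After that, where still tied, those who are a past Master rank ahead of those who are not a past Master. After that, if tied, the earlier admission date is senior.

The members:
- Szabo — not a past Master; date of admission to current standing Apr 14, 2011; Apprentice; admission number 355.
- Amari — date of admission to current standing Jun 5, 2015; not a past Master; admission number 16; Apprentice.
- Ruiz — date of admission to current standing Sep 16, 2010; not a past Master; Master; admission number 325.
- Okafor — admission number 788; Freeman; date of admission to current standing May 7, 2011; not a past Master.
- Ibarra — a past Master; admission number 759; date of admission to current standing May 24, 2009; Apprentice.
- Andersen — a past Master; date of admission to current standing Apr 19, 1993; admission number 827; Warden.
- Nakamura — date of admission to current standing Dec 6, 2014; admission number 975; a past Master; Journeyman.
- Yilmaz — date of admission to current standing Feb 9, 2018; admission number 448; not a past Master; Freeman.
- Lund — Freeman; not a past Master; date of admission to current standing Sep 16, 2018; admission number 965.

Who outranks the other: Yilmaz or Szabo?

By standing in the guild: Ruiz (Master); then Andersen (Warden); then Okafor, Yilmaz and Lund (Freeman); then Nakamura (Journeyman); then Ibarra, Szabo and Amari (Apprentice).
Okafor, Yilmaz and Lund are each not a past Master, so the next rule applies.
Among Okafor, Yilmaz and Lund, by date of admission to current standing (earlier first): Okafor (May 7, 2011) before Yilmaz (Feb 9, 2018) before Lund (Sep 16, 2018).
Among Ibarra, Szabo and Amari, a past Master before not a past Master: Ibarra (a past Master) before Szabo and Amari (not a past Master).
Among Szabo and Amari, by date of admission to current standing (earlier first): Szabo (Apr 14, 2011) before Amari (Jun 5, 2015).
So Yilmaz takes precedence.

Yilmaz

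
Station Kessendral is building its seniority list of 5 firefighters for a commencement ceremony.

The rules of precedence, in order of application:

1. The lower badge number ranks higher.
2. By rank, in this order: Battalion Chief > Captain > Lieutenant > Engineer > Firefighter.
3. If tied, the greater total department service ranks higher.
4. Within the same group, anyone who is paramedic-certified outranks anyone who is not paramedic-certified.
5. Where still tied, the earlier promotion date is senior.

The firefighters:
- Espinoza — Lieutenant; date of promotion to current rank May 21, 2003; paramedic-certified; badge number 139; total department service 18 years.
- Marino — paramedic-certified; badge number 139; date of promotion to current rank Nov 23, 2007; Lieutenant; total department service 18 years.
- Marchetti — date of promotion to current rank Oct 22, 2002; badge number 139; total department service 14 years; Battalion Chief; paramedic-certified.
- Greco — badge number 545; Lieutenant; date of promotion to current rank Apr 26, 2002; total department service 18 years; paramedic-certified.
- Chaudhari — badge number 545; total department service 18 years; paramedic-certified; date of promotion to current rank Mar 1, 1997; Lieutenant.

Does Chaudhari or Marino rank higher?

By badge number (lower first): Marchetti, Espinoza and Marino (each 139); then Chaudhari and Greco (both 545).
Among Marchetti, Espinoza and Marino, by rank: Marchetti (Battalion Chief) before Espinoza and Marino (Lieutenant).
Espinoza and Marino both have total department service 18 years, so the next rule applies.
Espinoza and Marino are each paramedic-certified, so the next rule applies.
Among Espinoza and Marino, by date of promotion to current rank (earlier first): Espinoza (May 21, 2003) before Marino (Nov 23, 2007).
Chaudhari and Greco are each Lieutenant, so the next rule applies.
Chaudhari and Greco both have total department service 18 years, so the next rule applies.
Chaudhari and Greco are each paramedic-certified, so the next rule applies.
Among Chaudhari and Greco, by date of promotion to current rank (earlier first): Chaudhari (Mar 1, 1997) before Greco (Apr 26, 2002).
So Marino takes precedence.

Marino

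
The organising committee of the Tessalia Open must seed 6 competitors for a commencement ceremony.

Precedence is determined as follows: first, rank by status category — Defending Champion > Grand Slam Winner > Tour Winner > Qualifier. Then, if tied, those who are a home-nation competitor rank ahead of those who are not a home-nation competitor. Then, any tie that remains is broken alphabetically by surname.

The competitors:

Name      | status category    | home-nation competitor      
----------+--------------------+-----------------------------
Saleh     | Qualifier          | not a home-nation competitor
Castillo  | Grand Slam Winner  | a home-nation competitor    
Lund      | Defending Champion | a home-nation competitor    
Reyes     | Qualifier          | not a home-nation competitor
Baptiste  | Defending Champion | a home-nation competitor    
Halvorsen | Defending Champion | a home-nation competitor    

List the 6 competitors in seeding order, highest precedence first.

By status category: Baptiste, Halvorsen and Lund (Defending Champion); then Castillo (Grand Slam Winner); then Reyes and Saleh (Qualifier).
Baptiste, Halvorsen and Lund are each a home-nation competitor, so the next rule applies.
Among Baptiste, Halvorsen and Lund, alphabetically by surname: Baptiste before Halvorsen before Lund.
Reyes and Saleh are each not a home-nation competitor, so the next rule applies.
Among Reyes and Saleh, alphabetically by surname: Reyes before Saleh.
Full order: Baptiste, Halvorsen, Lund, Castillo, Reyes, Saleh.

Baptiste, Halvorsen, Lund, Castillo, Reyes, Saleh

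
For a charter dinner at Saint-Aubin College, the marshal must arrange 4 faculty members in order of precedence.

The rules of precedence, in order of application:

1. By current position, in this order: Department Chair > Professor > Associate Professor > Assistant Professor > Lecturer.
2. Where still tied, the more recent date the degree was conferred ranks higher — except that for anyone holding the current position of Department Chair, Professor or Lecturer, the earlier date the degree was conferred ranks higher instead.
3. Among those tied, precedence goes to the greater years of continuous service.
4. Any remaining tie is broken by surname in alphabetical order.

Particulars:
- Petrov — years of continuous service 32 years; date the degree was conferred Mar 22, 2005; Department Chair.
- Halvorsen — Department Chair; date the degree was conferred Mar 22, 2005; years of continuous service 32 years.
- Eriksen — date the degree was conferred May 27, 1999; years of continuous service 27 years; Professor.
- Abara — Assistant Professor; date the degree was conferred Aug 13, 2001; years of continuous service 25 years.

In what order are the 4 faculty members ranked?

By current position: Halvorsen and Petrov (Department Chair); then Eriksen (Professor); then Abara (Assistant Professor).
Halvorsen and Petrov both have date the degree was conferred Mar 22, 2005, so the next rule applies.
Halvorsen and Petrov both have years of continuous service 32 years, so the next rule applies.
Among Halvorsen and Petrov, alphabetically by surname: Halvorsen before Petrov.
Full order: Halvorsen, Petrov, Eriksen, Abara.

Halvorsen, Petrov, Eriksen, Abara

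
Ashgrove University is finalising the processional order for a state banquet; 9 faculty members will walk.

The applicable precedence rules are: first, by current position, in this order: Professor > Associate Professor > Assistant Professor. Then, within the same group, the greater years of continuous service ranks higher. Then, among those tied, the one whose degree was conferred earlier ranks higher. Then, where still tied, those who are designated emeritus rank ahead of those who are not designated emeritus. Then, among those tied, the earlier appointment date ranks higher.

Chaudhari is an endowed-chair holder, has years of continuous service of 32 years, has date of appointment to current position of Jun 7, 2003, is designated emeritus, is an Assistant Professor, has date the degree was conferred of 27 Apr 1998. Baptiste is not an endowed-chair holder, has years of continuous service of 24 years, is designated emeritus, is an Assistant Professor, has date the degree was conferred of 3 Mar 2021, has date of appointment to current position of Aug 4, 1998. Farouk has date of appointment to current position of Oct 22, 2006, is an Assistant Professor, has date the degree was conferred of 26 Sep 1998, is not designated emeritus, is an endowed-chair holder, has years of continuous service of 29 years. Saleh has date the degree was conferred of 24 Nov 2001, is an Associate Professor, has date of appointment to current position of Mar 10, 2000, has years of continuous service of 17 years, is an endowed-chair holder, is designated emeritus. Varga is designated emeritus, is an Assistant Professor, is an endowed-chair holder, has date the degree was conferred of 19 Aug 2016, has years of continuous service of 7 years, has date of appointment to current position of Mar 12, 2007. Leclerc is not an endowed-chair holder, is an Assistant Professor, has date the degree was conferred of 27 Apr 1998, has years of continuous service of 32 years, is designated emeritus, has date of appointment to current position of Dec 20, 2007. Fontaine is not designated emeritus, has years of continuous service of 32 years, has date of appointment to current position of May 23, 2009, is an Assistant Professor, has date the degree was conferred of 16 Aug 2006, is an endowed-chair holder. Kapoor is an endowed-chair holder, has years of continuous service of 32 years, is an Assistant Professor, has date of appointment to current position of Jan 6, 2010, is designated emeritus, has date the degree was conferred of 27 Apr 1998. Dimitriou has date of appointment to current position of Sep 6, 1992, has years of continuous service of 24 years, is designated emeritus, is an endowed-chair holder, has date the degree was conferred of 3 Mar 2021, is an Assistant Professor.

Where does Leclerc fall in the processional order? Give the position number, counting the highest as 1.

3

By current position: Saleh (Associate Professor); then Chaudhari, Leclerc, Kapoor, Fontaine, Farouk, Dimitriou, Baptiste and Varga (Assistant Professor).
Among Chaudhari, Leclerc, Kapoor, Fontaine, Farouk, Dimitriou, Baptiste and Varga, by years of continuous service (higher first): Chaudhari, Leclerc, Kapoor and Fontaine (32 years) before Farouk (29 years) before Dimitriou and Baptiste (24 years) before Varga (7 years).
Among Chaudhari, Leclerc, Kapoor and Fontaine, by date the degree was conferred (earlier first): Chaudhari, Leclerc and Kapoor (27 Apr 1998) before Fontaine (16 Aug 2006).
Chaudhari, Leclerc and Kapoor are each designated emeritus, so the next rule applies.
Among Chaudhari, Leclerc and Kapoor, by date of appointment to current position (earlier first): Chaudhari (Jun 7, 2003) before Leclerc (Dec 20, 2007) before Kapoor (Jan 6, 2010).
Dimitriou and Baptiste both have date the degree was conferred 3 Mar 2021, so the next rule applies.
Dimitriou and Baptiste are each designated emeritus, so the next rule applies.
Among Dimitriou and Baptiste, by date of appointment to current position (earlier first): Dimitriou (Sep 6, 1992) before Baptiste (Aug 4, 1998).
Order: Saleh, Chaudhari, Leclerc, Kapoor, Fontaine, Farouk, Dimitriou, Baptiste, Varga. So position 3.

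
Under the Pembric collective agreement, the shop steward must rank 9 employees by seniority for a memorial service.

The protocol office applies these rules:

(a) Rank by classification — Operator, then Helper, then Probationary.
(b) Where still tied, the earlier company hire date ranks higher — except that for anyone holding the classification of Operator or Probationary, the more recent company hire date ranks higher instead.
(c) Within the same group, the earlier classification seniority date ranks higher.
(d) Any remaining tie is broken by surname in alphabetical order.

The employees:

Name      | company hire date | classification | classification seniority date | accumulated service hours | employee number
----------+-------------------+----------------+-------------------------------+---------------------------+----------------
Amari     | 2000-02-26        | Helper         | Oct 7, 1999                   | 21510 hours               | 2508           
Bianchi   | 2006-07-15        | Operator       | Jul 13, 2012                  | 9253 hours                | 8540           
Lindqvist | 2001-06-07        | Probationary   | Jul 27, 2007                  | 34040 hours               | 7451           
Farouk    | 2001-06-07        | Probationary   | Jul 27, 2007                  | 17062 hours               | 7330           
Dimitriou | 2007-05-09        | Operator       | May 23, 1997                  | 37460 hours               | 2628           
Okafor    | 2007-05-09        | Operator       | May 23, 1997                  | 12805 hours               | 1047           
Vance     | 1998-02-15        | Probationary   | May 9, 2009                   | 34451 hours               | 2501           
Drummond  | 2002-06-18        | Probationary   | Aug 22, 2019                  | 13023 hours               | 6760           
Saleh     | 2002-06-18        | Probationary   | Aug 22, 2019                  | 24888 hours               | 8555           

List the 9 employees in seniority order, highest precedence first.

By classification: Dimitriou, Okafor and Bianchi (Operator); then Amari (Helper); then Drummond, Saleh, Farouk, Lindqvist and Vance (Probationary).
Among Dimitriou, Okafor and Bianchi, by company hire date (later first) (reversed rule for this group): Dimitriou and Okafor (2007-05-09) before Bianchi (2006-07-15).
Dimitriou and Okafor both have classification seniority date May 23, 1997, so the next rule applies.
Among Dimitriou and Okafor, alphabetically by surname: Dimitriou before Okafor.
Among Drummond, Saleh, Farouk, Lindqvist and Vance, by company hire date (later first) (reversed rule for this group): Drummond and Saleh (2002-06-18) before Farouk and Lindqvist (2001-06-07) before Vance (1998-02-15).
Drummond and Saleh both have classification seniority date Aug 22, 2019, so the next rule applies.
Among Drummond and Saleh, alphabetically by surname: Drummond before Saleh.
Farouk and Lindqvist both have classification seniority date Jul 27, 2007, so the next rule applies.
Among Farouk and Lindqvist, alphabetically by surname: Farouk before Lindqvist.
Full order: Dimitriou, Okafor, Bianchi, Amari, Drummond, Saleh, Farouk, Lindqvist, Vance.

Dimitriou, Okafor, Bianchi, Amari, Drummond, Saleh, Farouk, Lindqvist, Vance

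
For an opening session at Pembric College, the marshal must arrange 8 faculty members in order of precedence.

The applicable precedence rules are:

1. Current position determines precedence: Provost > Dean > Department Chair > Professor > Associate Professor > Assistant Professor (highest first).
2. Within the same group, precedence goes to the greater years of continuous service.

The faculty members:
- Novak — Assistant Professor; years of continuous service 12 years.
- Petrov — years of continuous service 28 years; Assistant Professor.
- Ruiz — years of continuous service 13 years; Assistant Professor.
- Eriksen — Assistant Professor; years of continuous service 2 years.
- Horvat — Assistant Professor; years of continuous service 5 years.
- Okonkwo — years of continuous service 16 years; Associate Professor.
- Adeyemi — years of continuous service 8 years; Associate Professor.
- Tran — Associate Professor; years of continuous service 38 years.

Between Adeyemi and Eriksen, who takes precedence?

Adeyemi

By current position: Tran, Okonkwo and Adeyemi (Associate Professor); then Petrov, Ruiz, Novak, Horvat and Eriksen (Assistant Professor).
Among Tran, Okonkwo and Adeyemi, by years of continuous service (higher first): Tran (38 years) before Okonkwo (16 years) before Adeyemi (8 years).
Among Petrov, Ruiz, Novak, Horvat and Eriksen, by years of continuous service (higher first): Petrov (28 years) before Ruiz (13 years) before Novak (12 years) before Horvat (5 years) before Eriksen (2 years).
So Adeyemi takes precedence.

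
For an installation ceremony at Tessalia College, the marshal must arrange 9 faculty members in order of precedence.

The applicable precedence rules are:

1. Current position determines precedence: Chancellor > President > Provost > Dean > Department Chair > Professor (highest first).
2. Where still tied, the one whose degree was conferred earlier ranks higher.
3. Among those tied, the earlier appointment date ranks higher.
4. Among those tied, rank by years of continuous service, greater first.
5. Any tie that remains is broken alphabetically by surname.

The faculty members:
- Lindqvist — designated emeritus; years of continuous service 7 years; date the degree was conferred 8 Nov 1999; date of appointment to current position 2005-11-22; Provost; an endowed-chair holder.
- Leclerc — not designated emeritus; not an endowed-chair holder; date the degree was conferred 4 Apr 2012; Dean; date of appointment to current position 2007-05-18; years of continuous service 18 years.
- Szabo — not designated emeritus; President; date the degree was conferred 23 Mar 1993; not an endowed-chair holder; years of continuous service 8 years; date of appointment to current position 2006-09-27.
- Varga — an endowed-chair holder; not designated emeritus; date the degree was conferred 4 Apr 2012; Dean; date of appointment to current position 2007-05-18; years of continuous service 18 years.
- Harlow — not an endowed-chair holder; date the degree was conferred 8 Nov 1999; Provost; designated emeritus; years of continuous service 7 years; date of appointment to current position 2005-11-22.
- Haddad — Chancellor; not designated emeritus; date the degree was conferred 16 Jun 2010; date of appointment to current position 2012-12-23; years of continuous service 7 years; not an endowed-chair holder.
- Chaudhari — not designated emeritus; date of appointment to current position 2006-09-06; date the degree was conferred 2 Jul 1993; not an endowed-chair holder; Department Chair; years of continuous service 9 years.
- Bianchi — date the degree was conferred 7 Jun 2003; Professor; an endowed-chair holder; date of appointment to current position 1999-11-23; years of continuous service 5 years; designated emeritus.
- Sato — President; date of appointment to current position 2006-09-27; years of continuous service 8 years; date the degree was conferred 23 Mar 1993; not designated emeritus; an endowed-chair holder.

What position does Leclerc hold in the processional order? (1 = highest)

By current position: Haddad (Chancellor); then Sato and Szabo (President); then Harlow and Lindqvist (Provost); then Leclerc and Varga (Dean); then Chaudhari (Department Chair); then Bianchi (Professor).
Sato and Szabo both have date the degree was conferred 23 Mar 1993, so the next rule applies.
Sato and Szabo both have date of appointment to current position 2006-09-27, so the next rule applies.
Sato and Szabo both have years of continuous service 8 years, so the next rule applies.
Among Sato and Szabo, alphabetically by surname: Sato before Szabo.
Harlow and Lindqvist both have date the degree was conferred 8 Nov 1999, so the next rule applies.
Harlow and Lindqvist both have date of appointment to current position 2005-11-22, so the next rule applies.
Harlow and Lindqvist both have years of continuous service 7 years, so the next rule applies.
Among Harlow and Lindqvist, alphabetically by surname: Harlow before Lindqvist.
Leclerc and Varga both have date the degree was conferred 4 Apr 2012, so the next rule applies.
Leclerc and Varga both have date of appointment to current position 2007-05-18, so the next rule applies.
Leclerc and Varga both have years of continuous service 18 years, so the next rule applies.
Among Leclerc and Varga, alphabetically by surname: Leclerc before Varga.
Order: Haddad, Sato, Szabo, Harlow, Lindqvist, Leclerc, Varga, Chaudhari, Bianchi. So position 6.

6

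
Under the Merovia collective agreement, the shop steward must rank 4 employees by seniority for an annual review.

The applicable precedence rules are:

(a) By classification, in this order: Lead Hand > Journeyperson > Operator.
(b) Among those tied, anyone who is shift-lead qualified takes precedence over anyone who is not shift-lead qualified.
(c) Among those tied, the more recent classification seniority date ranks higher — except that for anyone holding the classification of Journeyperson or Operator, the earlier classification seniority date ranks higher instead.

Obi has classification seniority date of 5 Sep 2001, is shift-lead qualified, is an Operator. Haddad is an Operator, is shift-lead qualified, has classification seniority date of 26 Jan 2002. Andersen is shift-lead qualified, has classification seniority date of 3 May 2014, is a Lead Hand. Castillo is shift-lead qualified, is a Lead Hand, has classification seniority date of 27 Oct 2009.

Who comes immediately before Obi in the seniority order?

Castillo

By classification: Andersen and Castillo (Lead Hand); then Obi and Haddad (Operator).
Andersen and Castillo are each shift-lead qualified, so the next rule applies.
Among Andersen and Castillo, by classification seniority date (later first): Andersen (3 May 2014) before Castillo (27 Oct 2009).
Obi and Haddad are each shift-lead qualified, so the next rule applies.
Among Obi and Haddad, by classification seniority date (earlier first) (reversed rule for this group): Obi (5 Sep 2001) before Haddad (26 Jan 2002).
Order: Andersen, Castillo, Obi, Haddad.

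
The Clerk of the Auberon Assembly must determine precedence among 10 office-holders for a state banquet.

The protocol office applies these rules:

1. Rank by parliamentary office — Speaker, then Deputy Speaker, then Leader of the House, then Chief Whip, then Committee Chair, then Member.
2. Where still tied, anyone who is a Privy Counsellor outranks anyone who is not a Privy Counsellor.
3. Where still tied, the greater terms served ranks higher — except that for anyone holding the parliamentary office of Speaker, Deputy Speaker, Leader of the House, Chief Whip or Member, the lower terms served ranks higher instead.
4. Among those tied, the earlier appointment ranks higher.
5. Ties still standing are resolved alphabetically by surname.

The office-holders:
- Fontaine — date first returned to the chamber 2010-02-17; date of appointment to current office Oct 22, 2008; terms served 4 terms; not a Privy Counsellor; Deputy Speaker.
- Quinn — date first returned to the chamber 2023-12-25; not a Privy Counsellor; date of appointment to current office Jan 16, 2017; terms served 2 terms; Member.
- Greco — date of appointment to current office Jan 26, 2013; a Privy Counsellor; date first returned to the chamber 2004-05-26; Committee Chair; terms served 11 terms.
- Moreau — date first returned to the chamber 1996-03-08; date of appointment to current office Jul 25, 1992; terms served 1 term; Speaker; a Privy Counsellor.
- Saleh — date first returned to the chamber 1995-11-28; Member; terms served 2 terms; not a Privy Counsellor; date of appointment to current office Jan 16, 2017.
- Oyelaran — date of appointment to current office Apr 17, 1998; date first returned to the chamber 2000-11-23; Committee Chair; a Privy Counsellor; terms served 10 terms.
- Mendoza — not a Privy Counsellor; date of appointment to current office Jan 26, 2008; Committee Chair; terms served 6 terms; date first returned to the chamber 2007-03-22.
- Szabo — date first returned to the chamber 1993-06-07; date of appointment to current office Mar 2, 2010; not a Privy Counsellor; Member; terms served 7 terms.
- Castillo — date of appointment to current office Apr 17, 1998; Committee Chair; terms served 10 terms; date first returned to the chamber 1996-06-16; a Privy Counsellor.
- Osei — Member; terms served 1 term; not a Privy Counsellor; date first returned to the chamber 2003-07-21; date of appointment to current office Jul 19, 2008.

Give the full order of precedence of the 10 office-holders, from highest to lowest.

By parliamentary office: Moreau (Speaker); then Fontaine (Deputy Speaker); then Greco, Castillo, Oyelaran and Mendoza (Committee Chair); then Osei, Quinn, Saleh and Szabo (Member).
Among Greco, Castillo, Oyelaran and Mendoza, a Privy Counsellor before not a Privy Counsellor: Greco, Castillo and Oyelaran (a Privy Counsellor) before Mendoza (not a Privy Counsellor).
Among Greco, Castillo and Oyelaran, by terms served (higher first): Greco (11 terms) before Castillo and Oyelaran (10 terms).
Castillo and Oyelaran both have date of appointment to current office Apr 17, 1998, so the next rule applies.
Among Castillo and Oyelaran, alphabetically by surname: Castillo before Oyelaran.
Osei, Quinn, Saleh and Szabo are each not a Privy Counsellor, so the next rule applies.
Among Osei, Quinn, Saleh and Szabo, by terms served (lower first) (reversed rule for this group): Osei (1 term) before Quinn and Saleh (2 terms) before Szabo (7 terms).
Quinn and Saleh both have date of appointment to current office Jan 16, 2017, so the next rule applies.
Among Quinn and Saleh, alphabetically by surname: Quinn before Saleh.
Full order: Moreau, Fontaine, Greco, Castillo, Oyelaran, Mendoza, Osei, Quinn, Saleh, Szabo.

Moreau, Fontaine, Greco, Castillo, Oyelaran, Mendoza, Osei, Quinn, Saleh, Szabo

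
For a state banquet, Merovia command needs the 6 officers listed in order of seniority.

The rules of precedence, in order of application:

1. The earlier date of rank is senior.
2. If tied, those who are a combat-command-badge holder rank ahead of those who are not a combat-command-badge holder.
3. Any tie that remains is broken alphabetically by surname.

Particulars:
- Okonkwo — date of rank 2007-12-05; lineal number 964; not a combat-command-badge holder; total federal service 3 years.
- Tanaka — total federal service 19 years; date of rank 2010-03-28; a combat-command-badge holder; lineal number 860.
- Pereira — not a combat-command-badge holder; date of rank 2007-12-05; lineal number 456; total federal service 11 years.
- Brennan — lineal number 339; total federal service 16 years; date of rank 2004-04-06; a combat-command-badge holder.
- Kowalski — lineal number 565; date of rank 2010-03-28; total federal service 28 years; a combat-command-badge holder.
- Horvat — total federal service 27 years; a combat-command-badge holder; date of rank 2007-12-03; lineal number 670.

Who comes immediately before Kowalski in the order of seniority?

Pereira

By date of rank (earlier first): Brennan (2004-04-06); then Horvat (2007-12-03); then Okonkwo and Pereira (both 2007-12-05); then Kowalski and Tanaka (both 2010-03-28).
Okonkwo and Pereira are each not a combat-command-badge holder, so the next rule applies.
Among Okonkwo and Pereira, alphabetically by surname: Okonkwo before Pereira.
Kowalski and Tanaka are each a combat-command-badge holder, so the next rule applies.
Among Kowalski and Tanaka, alphabetically by surname: Kowalski before Tanaka.
Order: Brennan, Horvat, Okonkwo, Pereira, Kowalski, Tanaka.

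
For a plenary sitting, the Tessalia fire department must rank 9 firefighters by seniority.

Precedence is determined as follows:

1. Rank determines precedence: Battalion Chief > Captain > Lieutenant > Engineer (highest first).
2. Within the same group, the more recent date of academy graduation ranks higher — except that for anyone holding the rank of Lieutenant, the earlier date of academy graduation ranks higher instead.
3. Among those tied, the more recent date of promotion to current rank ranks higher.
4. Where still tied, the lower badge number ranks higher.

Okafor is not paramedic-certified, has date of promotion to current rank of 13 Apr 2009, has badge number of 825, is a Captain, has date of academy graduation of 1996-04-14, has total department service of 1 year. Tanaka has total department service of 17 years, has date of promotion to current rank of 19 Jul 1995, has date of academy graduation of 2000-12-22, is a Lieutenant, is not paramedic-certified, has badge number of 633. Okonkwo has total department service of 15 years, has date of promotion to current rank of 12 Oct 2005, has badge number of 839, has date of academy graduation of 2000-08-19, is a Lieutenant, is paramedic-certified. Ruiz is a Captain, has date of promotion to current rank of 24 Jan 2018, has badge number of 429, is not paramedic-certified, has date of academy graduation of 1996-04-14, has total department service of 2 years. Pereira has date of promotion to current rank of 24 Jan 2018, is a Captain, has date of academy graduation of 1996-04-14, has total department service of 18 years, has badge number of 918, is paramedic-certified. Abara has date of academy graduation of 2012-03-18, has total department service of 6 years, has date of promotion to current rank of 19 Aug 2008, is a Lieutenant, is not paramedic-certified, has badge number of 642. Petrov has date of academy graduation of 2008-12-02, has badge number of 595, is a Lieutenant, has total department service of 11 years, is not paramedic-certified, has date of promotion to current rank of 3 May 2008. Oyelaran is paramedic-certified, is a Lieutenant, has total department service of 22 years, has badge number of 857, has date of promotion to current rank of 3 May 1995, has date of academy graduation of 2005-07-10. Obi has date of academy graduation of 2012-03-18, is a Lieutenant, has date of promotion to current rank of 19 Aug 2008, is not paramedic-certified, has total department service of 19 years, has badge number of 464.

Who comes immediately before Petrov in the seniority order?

Oyelaran

By rank: Ruiz, Pereira and Okafor (Captain); then Okonkwo, Tanaka, Oyelaran, Petrov, Obi and Abara (Lieutenant).
Ruiz, Pereira and Okafor all have date of academy graduation 1996-04-14, so the next rule applies.
Among Ruiz, Pereira and Okafor, by date of promotion to current rank (later first): Ruiz and Pereira (24 Jan 2018) before Okafor (13 Apr 2009).
Among Ruiz and Pereira, by badge number (lower first): Ruiz (429) before Pereira (918).
Among Okonkwo, Tanaka, Oyelaran, Petrov, Obi and Abara, by date of academy graduation (earlier first) (reversed rule for this group): Okonkwo (2000-08-19) before Tanaka (2000-12-22) before Oyelaran (2005-07-10) before Petrov (2008-12-02) before Obi and Abara (2012-03-18).
Obi and Abara both have date of promotion to current rank 19 Aug 2008, so the next rule applies.
Among Obi and Abara, by badge number (lower first): Obi (464) before Abara (642).
Order: Ruiz, Pereira, Okafor, Okonkwo, Tanaka, Oyelaran, Petrov, Obi, Abara.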